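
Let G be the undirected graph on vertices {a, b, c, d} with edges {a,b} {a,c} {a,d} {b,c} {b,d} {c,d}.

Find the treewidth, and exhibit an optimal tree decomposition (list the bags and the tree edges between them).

With just one bag of size 4, the width is 4 − 1 = 3, so tw(G) ≤ 3. Conversely, {a, b, c, d} is a clique of size 4, and the vertices of any clique must share a bag in every tree decomposition; so some bag has ≥ 4 vertices and tw(G) ≥ 3. Hence tw(G) = 3 exactly.

Treewidth 3.
Bags: B1 = {a, b, c, d}
Tree: (single bag)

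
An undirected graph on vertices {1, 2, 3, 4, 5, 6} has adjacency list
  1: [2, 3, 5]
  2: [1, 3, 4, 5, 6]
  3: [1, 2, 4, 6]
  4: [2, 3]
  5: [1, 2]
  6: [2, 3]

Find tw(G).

A width-2 tree decomposition is:
Bags: B1 = {2, 3, 4}  B2 = {2, 3, 6}  B3 = {1, 2, 3}  B4 = {1, 2, 5}
Tree: B1–B2, B1–B3, B3–B4
The largest bag has 3 vertices, giving width 2; this decomposition certifies tw(G) ≤ 2. Conversely, {1, 2, 3} is a clique of size 3, and the vertices of any clique must share a bag in every tree decomposition; so some bag has ≥ 3 vertices and tw(G) ≥ 2. Hence tw(G) = 2 exactly.

2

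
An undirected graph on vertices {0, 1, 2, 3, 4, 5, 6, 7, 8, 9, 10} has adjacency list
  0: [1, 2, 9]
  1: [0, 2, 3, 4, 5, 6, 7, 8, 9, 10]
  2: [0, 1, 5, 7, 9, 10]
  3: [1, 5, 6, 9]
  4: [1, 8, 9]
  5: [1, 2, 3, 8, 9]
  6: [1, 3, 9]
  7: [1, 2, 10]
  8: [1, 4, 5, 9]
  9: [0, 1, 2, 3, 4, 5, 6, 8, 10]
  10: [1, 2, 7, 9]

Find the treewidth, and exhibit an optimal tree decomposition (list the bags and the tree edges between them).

Every bag has size at most 4, so the width is 4 − 1 = 3 and tw(G) ≤ 3. For the lower bound, the 4 vertices {0, 1, 2, 9} are pairwise adjacent, and any tree decomposition puts a clique entirely inside one bag — forcing width ≥ 3. Combining the bounds, tw(G) = 3.

Treewidth 3.
Bags: B1 = {1, 5, 8, 9}  B2 = {1, 2, 5, 9}  B3 = {1, 3, 5, 9}  B4 = {1, 2, 9, 10}  B5 = {1, 2, 7, 10}  B6 = {1, 3, 6, 9}  B7 = {1, 4, 8, 9}  B8 = {0, 1, 2, 9}
Tree: B1–B2, B2–B3, B2–B4, B4–B5, B3–B6, B1–B7, B4–B8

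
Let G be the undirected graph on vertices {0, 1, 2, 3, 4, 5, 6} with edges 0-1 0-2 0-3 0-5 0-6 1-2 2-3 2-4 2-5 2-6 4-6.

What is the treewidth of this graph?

A width-2 tree decomposition is:
Bags: B1 = {0, 2, 6}  B2 = {0, 2, 3}  B3 = {0, 1, 2}  B4 = {0, 2, 5}  B5 = {2, 4, 6}
Tree: B1–B2, B2–B3, B2–B4, B1–B5
Each bag holds 3 vertices, so the decomposition has width 2, which upper-bounds the treewidth. For the lower bound, the 3 vertices {0, 1, 2} are pairwise adjacent, and any tree decomposition puts a clique entirely inside one bag — forcing width ≥ 2. Therefore the treewidth is 2.

2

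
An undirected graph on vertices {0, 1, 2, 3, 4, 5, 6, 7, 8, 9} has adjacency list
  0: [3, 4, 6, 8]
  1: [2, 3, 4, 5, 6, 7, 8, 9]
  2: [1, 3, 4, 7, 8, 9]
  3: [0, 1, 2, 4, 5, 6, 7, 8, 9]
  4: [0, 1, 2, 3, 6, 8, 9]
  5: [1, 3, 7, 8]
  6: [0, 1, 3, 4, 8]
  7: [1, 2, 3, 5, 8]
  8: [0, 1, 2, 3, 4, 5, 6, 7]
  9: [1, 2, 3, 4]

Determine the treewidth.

4

A width-4 tree decomposition is:
Bags: B1 = {1, 2, 3, 4, 8}  B2 = {1, 2, 3, 7, 8}  B3 = {1, 2, 3, 4, 9}  B4 = {1, 3, 5, 7, 8}  B5 = {1, 3, 4, 6, 8}  B6 = {0, 3, 4, 6, 8}
Tree: B1–B2, B1–B3, B2–B4, B1–B5, B5–B6
Every bag has size at most 5, so the width is 5 − 1 = 4 and tw(G) ≤ 4. Conversely, {0, 3, 4, 6, 8} is a clique of size 5, and the vertices of any clique must share a bag in every tree decomposition; so some bag has ≥ 5 vertices and tw(G) ≥ 4. The upper and lower bounds meet at 4, so that is the treewidth.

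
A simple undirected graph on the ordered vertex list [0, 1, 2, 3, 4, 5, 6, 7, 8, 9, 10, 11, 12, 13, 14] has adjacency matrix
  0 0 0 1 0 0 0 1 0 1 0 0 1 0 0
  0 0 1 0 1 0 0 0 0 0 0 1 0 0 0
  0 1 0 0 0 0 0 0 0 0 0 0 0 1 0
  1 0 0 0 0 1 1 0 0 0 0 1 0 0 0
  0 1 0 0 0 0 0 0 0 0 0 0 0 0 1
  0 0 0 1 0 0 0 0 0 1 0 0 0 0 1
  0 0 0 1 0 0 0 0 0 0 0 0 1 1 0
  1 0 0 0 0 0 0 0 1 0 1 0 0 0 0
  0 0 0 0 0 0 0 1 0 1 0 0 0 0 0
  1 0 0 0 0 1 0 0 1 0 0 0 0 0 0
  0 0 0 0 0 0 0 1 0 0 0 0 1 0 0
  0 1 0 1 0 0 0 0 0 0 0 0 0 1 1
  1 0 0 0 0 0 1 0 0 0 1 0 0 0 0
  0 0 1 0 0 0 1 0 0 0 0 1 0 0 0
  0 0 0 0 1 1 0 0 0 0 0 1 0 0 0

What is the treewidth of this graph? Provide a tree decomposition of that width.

Treewidth 3.
One such decomposition:
Bags: B1 = {1, 2, 4, 13}  B2 = {1, 4, 11, 13}  B3 = {4, 11, 13, 14}  B4 = {6, 11, 13, 14}  B5 = {3, 6, 11, 14}  B6 = {3, 5, 6, 14}  B7 = {3, 5, 6, 12}  B8 = {0, 3, 5, 12}  B9 = {0, 5, 9, 12}  B10 = {0, 9, 10, 12}  B11 = {0, 7, 9, 10}  B12 = {7, 8, 9, 10}
Tree: B1–B2, B2–B3, B3–B4, B4–B5, B5–B6, B6–B7, B7–B8, B8–B9, B9–B10, B10–B11, B11–B12

The largest bag has 4 vertices, giving width 3; this decomposition certifies tw(G) ≤ 3. For the lower bound: the 4 vertex sets {1,2,4}, {13}, {11}, {3,5,6,14} are disjoint, each induces a connected subgraph, and every pair is joined by at least one edge of G. Contracting each set to a single vertex therefore yields K_{4} as a minor, and since treewidth is minor-monotone, tw(G) ≥ tw(K_{4}) = 3. Combining the bounds, tw(G) = 3.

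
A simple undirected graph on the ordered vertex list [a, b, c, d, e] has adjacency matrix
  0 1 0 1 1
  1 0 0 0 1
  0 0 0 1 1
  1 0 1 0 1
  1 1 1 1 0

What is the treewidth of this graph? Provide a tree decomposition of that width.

Treewidth 2.
One optimal decomposition is:
Bags: B1 = {a, b, e}  B2 = {a, d, e}  B3 = {c, d, e}
Tree: B1–B2, B2–B3

Each bag holds 3 vertices, so the decomposition has width 2, which upper-bounds the treewidth. For the lower bound, the 3 vertices {c, d, e} are pairwise adjacent, and any tree decomposition puts a clique entirely inside one bag — forcing width ≥ 2. Therefore the treewidth is 2.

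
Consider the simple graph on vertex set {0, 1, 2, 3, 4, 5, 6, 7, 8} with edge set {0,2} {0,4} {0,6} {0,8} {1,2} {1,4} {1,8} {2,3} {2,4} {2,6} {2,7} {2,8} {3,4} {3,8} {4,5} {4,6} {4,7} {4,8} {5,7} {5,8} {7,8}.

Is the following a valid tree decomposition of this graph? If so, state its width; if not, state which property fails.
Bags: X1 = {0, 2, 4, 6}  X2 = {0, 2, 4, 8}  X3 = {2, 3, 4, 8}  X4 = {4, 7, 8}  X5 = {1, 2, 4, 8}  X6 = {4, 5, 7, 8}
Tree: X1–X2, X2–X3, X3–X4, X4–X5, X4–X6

No — edge (2,7) lies in no bag.

A tree decomposition must satisfy three properties: every vertex lies in some bag; for every edge, both endpoints lie together in some bag; and for every vertex, the bags containing it form a connected subtree. Here edge (2,7) lies in no bag, so the decomposition is invalid.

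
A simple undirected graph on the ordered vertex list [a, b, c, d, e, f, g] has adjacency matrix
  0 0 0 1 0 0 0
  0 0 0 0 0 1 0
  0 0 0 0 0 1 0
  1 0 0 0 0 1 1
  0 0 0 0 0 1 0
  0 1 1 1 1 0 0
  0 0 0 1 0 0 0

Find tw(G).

A width-1 tree decomposition is:
Bags: B1 = {d, f}  B2 = {e, f}  B3 = {b, f}  B4 = {a, d}  B5 = {d, g}  B6 = {c, f}
Tree: B1–B2, B2–B3, B1–B4, B1–B5, B2–B6
Every bag has size at most 2, so the width is 2 − 1 = 1 and tw(G) ≤ 1. Any graph with an edge has treewidth ≥ 1, and G has the edge f–d. Therefore the treewidth is 1.

1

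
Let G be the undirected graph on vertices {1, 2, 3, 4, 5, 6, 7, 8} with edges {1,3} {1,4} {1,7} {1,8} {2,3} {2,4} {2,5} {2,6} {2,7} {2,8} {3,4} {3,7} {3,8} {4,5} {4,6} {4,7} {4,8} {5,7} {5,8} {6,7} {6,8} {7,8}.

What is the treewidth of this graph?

A width-4 tree decomposition is:
Bags: B1 = {2, 3, 4, 7, 8}  B2 = {2, 4, 5, 7, 8}  B3 = {1, 3, 4, 7, 8}  B4 = {2, 4, 6, 7, 8}
Tree: B1–B2, B1–B3, B2–B4
Each bag holds 5 vertices, so the decomposition has width 4, which upper-bounds the treewidth. Conversely, {1, 3, 4, 7, 8} is a clique of size 5, and the vertices of any clique must share a bag in every tree decomposition; so some bag has ≥ 5 vertices and tw(G) ≥ 4. Hence tw(G) = 4 exactly.

4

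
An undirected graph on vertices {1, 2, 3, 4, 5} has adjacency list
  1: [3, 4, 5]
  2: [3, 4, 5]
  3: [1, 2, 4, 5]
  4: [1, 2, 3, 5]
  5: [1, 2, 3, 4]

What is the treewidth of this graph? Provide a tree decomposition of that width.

Every bag has size at most 4, so the width is 4 − 1 = 3 and tw(G) ≤ 3. Conversely, {1, 3, 4, 5} is a clique of size 4, and the vertices of any clique must share a bag in every tree decomposition; so some bag has ≥ 4 vertices and tw(G) ≥ 3. Therefore the treewidth is 3.

Treewidth 3.
One such decomposition:
Bags: B1 = {2, 3, 4, 5}  B2 = {1, 3, 4, 5}
Tree: B1–B2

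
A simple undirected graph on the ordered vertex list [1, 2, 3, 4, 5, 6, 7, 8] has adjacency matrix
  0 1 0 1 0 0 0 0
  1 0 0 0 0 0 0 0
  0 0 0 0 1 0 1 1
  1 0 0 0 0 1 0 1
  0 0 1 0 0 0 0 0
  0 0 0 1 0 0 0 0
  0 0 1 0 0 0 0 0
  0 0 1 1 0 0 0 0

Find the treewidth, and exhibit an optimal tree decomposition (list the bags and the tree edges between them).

The largest bag has 2 vertices, giving width 1; this decomposition certifies tw(G) ≤ 1. Any graph with an edge has treewidth ≥ 1, and G has the edge 4–1. Hence tw(G) = 1 exactly.

Treewidth 1.
One such decomposition:
Bags: B1 = {1, 4}  B2 = {1, 2}  B3 = {4, 8}  B4 = {4, 6}  B5 = {3, 8}  B6 = {3, 7}  B7 = {3, 5}
Tree: B1–B2, B1–B3, B3–B4, B3–B5, B5–B6, B6–B7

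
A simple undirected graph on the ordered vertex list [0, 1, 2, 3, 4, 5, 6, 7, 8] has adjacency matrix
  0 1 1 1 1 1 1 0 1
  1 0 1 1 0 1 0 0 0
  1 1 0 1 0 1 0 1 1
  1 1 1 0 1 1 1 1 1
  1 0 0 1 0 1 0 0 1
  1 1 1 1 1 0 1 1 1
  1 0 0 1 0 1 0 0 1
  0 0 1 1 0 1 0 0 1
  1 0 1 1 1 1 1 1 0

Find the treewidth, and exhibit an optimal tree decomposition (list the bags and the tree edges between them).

Every bag has size at most 5, so the width is 5 − 1 = 4 and tw(G) ≤ 4. For the lower bound, the 5 vertices {0, 2, 3, 5, 8} are pairwise adjacent, and any tree decomposition puts a clique entirely inside one bag — forcing width ≥ 4. Therefore the treewidth is 4.

Treewidth 4.
Bags: B1 = {0, 2, 3, 5, 8}  B2 = {2, 3, 5, 7, 8}  B3 = {0, 1, 2, 3, 5}  B4 = {0, 3, 4, 5, 8}  B5 = {0, 3, 5, 6, 8}
Tree: B1–B2, B1–B3, B1–B4, B1–B5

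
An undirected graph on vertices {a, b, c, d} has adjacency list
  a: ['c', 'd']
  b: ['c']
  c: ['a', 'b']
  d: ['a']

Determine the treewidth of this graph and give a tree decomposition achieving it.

Treewidth 1.
Bags: B1 = {a, c}  B2 = {b, c}  B3 = {a, d}
Tree: B1–B2, B1–B3

The largest bag has 2 vertices, giving width 1; this decomposition certifies tw(G) ≤ 1. Since G has at least one edge (e.g. a–c), it is not an edgeless graph, so tw(G) ≥ 1. Hence tw(G) = 1 exactly.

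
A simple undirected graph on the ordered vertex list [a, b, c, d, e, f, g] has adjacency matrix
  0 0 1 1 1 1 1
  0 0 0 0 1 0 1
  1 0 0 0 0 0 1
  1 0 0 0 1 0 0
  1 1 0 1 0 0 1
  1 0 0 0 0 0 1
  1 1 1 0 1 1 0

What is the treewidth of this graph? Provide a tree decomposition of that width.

The largest bag has 3 vertices, giving width 2; this decomposition certifies tw(G) ≤ 2. On the other hand G contains the 3-clique {a, d, e}. A clique must lie in a single bag of any decomposition, so no decomposition can have width below 2. The upper and lower bounds meet at 2, so that is the treewidth.

Treewidth 2.
One optimal decomposition is:
Bags: B1 = {a, e, g}  B2 = {a, d, e}  B3 = {a, f, g}  B4 = {b, e, g}  B5 = {a, c, g}
Tree: B1–B2, B1–B3, B1–B4, B3–B5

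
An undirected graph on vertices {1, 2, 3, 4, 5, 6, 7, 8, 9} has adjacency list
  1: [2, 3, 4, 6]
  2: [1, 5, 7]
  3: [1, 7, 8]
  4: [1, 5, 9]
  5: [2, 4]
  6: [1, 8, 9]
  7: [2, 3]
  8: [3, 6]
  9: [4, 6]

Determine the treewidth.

3

A width-3 tree decomposition is:
Bags: B1 = {2, 4, 5, 9}  B2 = {1, 2, 4, 9}  B3 = {1, 2, 6, 9}  B4 = {1, 2, 6, 7}  B5 = {1, 3, 6, 7}  B6 = {3, 6, 7, 8}
Tree: B1–B2, B2–B3, B3–B4, B4–B5, B5–B6
Every bag has size at most 4, so the width is 4 − 1 = 3 and tw(G) ≤ 3. For the lower bound: the 4 vertex sets {4,5,9}, {2}, {1}, {3,6,7,8} are disjoint, each induces a connected subgraph, and every pair is joined by at least one edge of G. Contracting each set to a single vertex therefore yields K_{4} as a minor, and since treewidth is minor-monotone, tw(G) ≥ tw(K_{4}) = 3. Therefore the treewidth is 3.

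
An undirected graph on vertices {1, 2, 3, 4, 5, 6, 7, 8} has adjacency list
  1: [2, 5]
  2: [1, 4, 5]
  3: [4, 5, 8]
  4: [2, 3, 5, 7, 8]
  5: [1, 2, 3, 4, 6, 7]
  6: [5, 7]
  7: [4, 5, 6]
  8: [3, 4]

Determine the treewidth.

2

A width-2 tree decomposition is:
Bags: B1 = {3, 4, 5}  B2 = {2, 4, 5}  B3 = {4, 5, 7}  B4 = {3, 4, 8}  B5 = {5, 6, 7}  B6 = {1, 2, 5}
Tree: B1–B2, B2–B3, B1–B4, B3–B5, B2–B6
The largest bag has 3 vertices, giving width 2; this decomposition certifies tw(G) ≤ 2. On the other hand G contains the 3-clique {3, 4, 8}. A clique must lie in a single bag of any decomposition, so no decomposition can have width below 2. Therefore the treewidth is 2.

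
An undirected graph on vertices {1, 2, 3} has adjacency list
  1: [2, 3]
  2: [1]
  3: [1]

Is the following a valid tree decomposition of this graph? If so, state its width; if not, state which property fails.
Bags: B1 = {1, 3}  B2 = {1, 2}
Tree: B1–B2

Yes; width 1.

Checking the three conditions: (i) the bags cover all of {1, 2, 3}; (ii) for each edge, some bag contains both endpoints; (iii) the bags containing any fixed vertex form a subtree. All hold, so the decomposition is valid with width 2 − 1 = 1.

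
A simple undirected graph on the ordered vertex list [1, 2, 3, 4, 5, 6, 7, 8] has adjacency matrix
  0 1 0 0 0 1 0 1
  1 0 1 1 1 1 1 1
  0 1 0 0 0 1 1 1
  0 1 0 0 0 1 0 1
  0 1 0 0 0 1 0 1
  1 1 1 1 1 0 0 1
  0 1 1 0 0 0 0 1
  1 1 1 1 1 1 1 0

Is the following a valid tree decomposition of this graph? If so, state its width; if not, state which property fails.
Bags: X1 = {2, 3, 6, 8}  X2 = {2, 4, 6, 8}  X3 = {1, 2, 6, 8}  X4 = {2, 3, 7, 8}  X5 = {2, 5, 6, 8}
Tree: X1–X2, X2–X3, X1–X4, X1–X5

Every vertex of G appears in some bag (union = {1, 2, 3, 4, 5, 6, 7, 8}); every edge is covered by a bag; and for each vertex v the set of bags containing v is connected in the bag tree. The decomposition is therefore valid. The largest bag has 4 vertices, so the width is 3.

Yes; width 3.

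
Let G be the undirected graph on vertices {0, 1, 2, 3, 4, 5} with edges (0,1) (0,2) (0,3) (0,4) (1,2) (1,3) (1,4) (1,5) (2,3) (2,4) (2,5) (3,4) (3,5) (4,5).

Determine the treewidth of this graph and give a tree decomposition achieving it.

Treewidth 4.
One such decomposition:
Bags: B1 = {1, 2, 3, 4, 5}  B2 = {0, 1, 2, 3, 4}
Tree: B1–B2

The largest bag has 5 vertices, giving width 4; this decomposition certifies tw(G) ≤ 4. For the lower bound, the 5 vertices {0, 1, 2, 3, 4} are pairwise adjacent, and any tree decomposition puts a clique entirely inside one bag — forcing width ≥ 4. The upper and lower bounds meet at 4, so that is the treewidth.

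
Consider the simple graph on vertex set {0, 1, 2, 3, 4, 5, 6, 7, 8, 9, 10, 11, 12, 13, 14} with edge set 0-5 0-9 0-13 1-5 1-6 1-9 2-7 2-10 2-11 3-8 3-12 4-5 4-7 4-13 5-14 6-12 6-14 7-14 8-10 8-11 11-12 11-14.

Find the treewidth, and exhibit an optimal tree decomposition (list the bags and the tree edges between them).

Every bag has size at most 4, so the width is 4 − 1 = 3 and tw(G) ≤ 3. For the lower bound: the 4 vertex sets {0,9,13}, {4}, {5}, {1,6,7,14} are disjoint, each induces a connected subgraph, and every pair is joined by at least one edge of G. Contracting each set to a single vertex therefore yields K_{4} as a minor, and since treewidth is minor-monotone, tw(G) ≥ tw(K_{4}) = 3. Combining the bounds, tw(G) = 3.

Treewidth 3.
Bags: B1 = {0, 4, 9, 13}  B2 = {0, 4, 5, 9}  B3 = {1, 4, 5, 9}  B4 = {1, 4, 5, 7}  B5 = {1, 5, 7, 14}  B6 = {1, 6, 7, 14}  B7 = {2, 6, 7, 14}  B8 = {2, 6, 11, 14}  B9 = {2, 6, 11, 12}  B10 = {2, 10, 11, 12}  B11 = {8, 10, 11, 12}  B12 = {3, 8, 10, 12}
Tree: B1–B2, B2–B3, B3–B4, B4–B5, B5–B6, B6–B7, B7–B8, B8–B9, B9–B10, B10–B11, B11–B12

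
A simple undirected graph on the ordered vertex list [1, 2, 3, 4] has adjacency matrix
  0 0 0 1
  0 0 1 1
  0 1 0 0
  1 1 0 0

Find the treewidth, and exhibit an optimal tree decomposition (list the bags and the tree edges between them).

Treewidth 1.
One such decomposition:
Bags: B1 = {1, 4}  B2 = {2, 4}  B3 = {2, 3}
Tree: B1–B2, B2–B3

The largest bag has 2 vertices, giving width 1; this decomposition certifies tw(G) ≤ 1. Any graph with an edge has treewidth ≥ 1, and G has the edge 4–1. Combining the bounds, tw(G) = 1.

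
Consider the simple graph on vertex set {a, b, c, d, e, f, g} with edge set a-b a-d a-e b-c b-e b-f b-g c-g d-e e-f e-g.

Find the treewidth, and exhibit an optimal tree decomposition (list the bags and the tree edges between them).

Treewidth 2.
One optimal decomposition is:
Bags: B1 = {b, e, g}  B2 = {a, b, e}  B3 = {b, e, f}  B4 = {a, d, e}  B5 = {b, c, g}
Tree: B1–B2, B1–B3, B2–B4, B1–B5

Every bag has size at most 3, so the width is 3 − 1 = 2 and tw(G) ≤ 2. Conversely, {a, d, e} is a clique of size 3, and the vertices of any clique must share a bag in every tree decomposition; so some bag has ≥ 3 vertices and tw(G) ≥ 2. Therefore the treewidth is 2.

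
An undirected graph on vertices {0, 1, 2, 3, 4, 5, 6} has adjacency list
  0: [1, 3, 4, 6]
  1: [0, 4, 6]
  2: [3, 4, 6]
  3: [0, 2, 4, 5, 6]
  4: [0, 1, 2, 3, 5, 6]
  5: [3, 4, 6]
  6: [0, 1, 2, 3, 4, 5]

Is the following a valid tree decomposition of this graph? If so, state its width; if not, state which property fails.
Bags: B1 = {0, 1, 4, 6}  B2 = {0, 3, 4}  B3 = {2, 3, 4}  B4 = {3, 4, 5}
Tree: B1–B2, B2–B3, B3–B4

A tree decomposition must satisfy three properties: every vertex lies in some bag; for every edge, both endpoints lie together in some bag; and for every vertex, the bags containing it form a connected subtree. Here edge (6,3) lies in no bag, so the decomposition is invalid.

No — edge (6,3) lies in no bag.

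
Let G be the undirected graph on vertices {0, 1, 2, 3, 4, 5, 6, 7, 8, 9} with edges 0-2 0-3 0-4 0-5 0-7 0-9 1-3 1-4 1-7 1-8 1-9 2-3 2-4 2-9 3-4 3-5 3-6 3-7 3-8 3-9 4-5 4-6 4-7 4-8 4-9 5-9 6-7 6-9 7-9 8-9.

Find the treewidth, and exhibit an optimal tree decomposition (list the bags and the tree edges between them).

Each bag holds 5 vertices, so the decomposition has width 4, which upper-bounds the treewidth. For the lower bound, the 5 vertices {0, 2, 3, 4, 9} are pairwise adjacent, and any tree decomposition puts a clique entirely inside one bag — forcing width ≥ 4. The upper and lower bounds meet at 4, so that is the treewidth.

Treewidth 4.
Bags: B1 = {1, 3, 4, 7, 9}  B2 = {0, 3, 4, 7, 9}  B3 = {3, 4, 6, 7, 9}  B4 = {0, 3, 4, 5, 9}  B5 = {0, 2, 3, 4, 9}  B6 = {1, 3, 4, 8, 9}
Tree: B1–B2, B2–B3, B2–B4, B2–B5, B1–B6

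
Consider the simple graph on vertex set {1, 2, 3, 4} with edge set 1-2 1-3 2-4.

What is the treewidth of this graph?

A width-1 tree decomposition is:
Bags: B1 = {1, 3}  B2 = {1, 2}  B3 = {2, 4}
Tree: B1–B2, B2–B3
The largest bag has 2 vertices, giving width 1; this decomposition certifies tw(G) ≤ 1. G has an edge, so its treewidth is at least 1. The upper and lower bounds meet at 1, so that is the treewidth.

1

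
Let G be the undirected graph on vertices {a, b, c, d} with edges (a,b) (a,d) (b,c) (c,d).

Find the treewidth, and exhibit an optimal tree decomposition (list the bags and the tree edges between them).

Each bag holds 3 vertices, so the decomposition has width 2, which upper-bounds the treewidth. For the lower bound, G contains the cycle c–b–a–d–c, so G is not a forest; only forests have treewidth ≤ 1, hence tw(G) ≥ 2. Therefore the treewidth is 2.

Treewidth 2.
One optimal decomposition is:
Bags: B1 = {a, b, c}  B2 = {a, c, d}
Tree: B1–B2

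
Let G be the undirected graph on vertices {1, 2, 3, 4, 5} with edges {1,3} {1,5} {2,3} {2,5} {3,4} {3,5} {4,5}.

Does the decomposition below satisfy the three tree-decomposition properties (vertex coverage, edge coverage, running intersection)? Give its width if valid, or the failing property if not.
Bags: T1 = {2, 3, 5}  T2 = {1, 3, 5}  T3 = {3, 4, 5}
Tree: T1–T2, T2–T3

Checking the three conditions: (i) the bags cover all of {1, 2, 3, 4, 5}; (ii) for each edge, some bag contains both endpoints; (iii) the bags containing any fixed vertex form a subtree. All hold, so the decomposition is valid with width 3 − 1 = 2.

Yes; width 2.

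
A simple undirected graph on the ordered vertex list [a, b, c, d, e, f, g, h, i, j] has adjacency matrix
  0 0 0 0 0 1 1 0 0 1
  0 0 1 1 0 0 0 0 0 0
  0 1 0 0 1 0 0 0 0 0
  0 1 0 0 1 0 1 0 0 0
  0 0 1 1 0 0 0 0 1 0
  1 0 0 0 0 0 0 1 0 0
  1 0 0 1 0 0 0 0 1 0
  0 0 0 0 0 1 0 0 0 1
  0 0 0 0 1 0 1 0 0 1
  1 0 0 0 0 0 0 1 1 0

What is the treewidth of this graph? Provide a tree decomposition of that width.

Treewidth 2.
Bags: B1 = {b, c, e}  B2 = {b, d, e}  B3 = {d, e, i}  B4 = {d, g, i}  B5 = {g, i, j}  B6 = {a, g, j}  B7 = {a, h, j}  B8 = {a, f, h}
Tree: B1–B2, B2–B3, B3–B4, B4–B5, B5–B6, B6–B7, B7–B8

Each bag holds 3 vertices, so the decomposition has width 2, which upper-bounds the treewidth. Since c–b–d–e–c is a cycle in G, G is not acyclic. Forests are exactly the graphs of treewidth ≤ 1, so tw(G) ≥ 2. Hence tw(G) = 2 exactly.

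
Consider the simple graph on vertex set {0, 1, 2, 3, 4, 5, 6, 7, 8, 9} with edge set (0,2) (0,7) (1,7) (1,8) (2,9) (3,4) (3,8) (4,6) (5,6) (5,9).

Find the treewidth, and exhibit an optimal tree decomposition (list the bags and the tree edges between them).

Treewidth 2.
One such decomposition:
Bags: B1 = {1, 3, 8}  B2 = {1, 3, 4}  B3 = {1, 4, 6}  B4 = {1, 5, 6}  B5 = {1, 5, 9}  B6 = {1, 2, 9}  B7 = {0, 1, 2}  B8 = {0, 1, 7}
Tree: B1–B2, B2–B3, B3–B4, B4–B5, B5–B6, B6–B7, B7–B8

Every bag has size at most 3, so the width is 3 − 1 = 2 and tw(G) ≤ 2. For the lower bound, G contains the cycle 1–8–3–4–6–5–9–2–0–7–1, so G is not a forest; only forests have treewidth ≤ 1, hence tw(G) ≥ 2. Therefore the treewidth is 2.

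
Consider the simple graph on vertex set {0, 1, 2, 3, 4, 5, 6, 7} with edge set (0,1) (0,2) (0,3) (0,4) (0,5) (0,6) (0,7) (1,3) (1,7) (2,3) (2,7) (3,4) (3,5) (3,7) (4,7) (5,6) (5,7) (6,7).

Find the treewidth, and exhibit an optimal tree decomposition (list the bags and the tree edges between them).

Treewidth 3.
One such decomposition:
Bags: B1 = {0, 5, 6, 7}  B2 = {0, 3, 5, 7}  B3 = {0, 2, 3, 7}  B4 = {0, 1, 3, 7}  B5 = {0, 3, 4, 7}
Tree: B1–B2, B2–B3, B3–B4, B2–B5

Each bag holds 4 vertices, so the decomposition has width 3, which upper-bounds the treewidth. For the lower bound, the 4 vertices {0, 1, 3, 7} are pairwise adjacent, and any tree decomposition puts a clique entirely inside one bag — forcing width ≥ 3. Therefore the treewidth is 3.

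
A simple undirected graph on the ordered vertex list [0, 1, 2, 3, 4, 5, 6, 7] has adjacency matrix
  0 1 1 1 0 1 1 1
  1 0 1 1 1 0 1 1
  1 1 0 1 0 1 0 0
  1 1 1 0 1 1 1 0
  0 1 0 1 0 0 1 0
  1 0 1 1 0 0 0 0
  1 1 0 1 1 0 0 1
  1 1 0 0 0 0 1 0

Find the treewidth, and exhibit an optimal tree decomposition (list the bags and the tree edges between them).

Every bag has size at most 4, so the width is 4 − 1 = 3 and tw(G) ≤ 3. On the other hand G contains the 4-clique {0, 1, 2, 3}. A clique must lie in a single bag of any decomposition, so no decomposition can have width below 3. The upper and lower bounds meet at 3, so that is the treewidth.

Treewidth 3.
One optimal decomposition is:
Bags: B1 = {0, 2, 3, 5}  B2 = {0, 1, 2, 3}  B3 = {0, 1, 3, 6}  B4 = {1, 3, 4, 6}  B5 = {0, 1, 6, 7}
Tree: B1–B2, B2–B3, B3–B4, B3–B5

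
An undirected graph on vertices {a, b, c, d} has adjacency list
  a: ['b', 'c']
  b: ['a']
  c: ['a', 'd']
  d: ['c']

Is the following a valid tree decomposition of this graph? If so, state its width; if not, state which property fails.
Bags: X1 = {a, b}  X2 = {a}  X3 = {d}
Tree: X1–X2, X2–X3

No — vertex c appears in no bag.

A tree decomposition must satisfy three properties: every vertex lies in some bag; for every edge, both endpoints lie together in some bag; and for every vertex, the bags containing it form a connected subtree. Here vertex c appears in no bag, so the decomposition is invalid.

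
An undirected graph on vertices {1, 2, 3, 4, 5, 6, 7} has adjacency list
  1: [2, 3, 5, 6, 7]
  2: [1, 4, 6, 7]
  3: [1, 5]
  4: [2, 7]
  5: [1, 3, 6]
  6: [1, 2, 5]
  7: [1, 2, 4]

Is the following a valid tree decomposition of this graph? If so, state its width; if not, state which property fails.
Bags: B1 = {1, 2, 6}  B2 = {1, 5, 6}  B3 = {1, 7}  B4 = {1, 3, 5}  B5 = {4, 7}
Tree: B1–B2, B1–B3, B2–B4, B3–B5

A tree decomposition must satisfy three properties: every vertex lies in some bag; for every edge, both endpoints lie together in some bag; and for every vertex, the bags containing it form a connected subtree. Here edge (2,7) lies in no bag, so the decomposition is invalid.

No — edge (2,7) lies in no bag.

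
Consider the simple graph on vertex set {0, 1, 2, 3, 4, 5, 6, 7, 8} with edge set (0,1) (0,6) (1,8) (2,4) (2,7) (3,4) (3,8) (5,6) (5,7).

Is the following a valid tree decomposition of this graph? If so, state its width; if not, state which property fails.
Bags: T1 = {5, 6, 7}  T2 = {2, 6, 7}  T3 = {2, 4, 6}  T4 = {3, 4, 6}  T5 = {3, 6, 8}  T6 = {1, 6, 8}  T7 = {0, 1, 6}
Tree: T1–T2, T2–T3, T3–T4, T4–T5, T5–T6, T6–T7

Every vertex of G appears in some bag (union = {0, 1, 2, 3, 4, 5, 6, 7, 8}); every edge is covered by a bag; and for each vertex v the set of bags containing v is connected in the bag tree. The decomposition is therefore valid. The largest bag has 3 vertices, so the width is 2.

Yes; width 2.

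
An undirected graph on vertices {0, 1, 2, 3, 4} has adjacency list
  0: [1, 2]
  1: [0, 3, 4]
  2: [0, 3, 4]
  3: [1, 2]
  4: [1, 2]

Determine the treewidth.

A width-2 tree decomposition is:
Bags: B1 = {0, 1, 2}  B2 = {1, 2, 4}  B3 = {1, 2, 3}
Tree: B1–B2, B2–B3
The largest bag has 3 vertices, giving width 2; this decomposition certifies tw(G) ≤ 2. Since 1–0–2–4–1 is a cycle in G, G is not acyclic. Forests are exactly the graphs of treewidth ≤ 1, so tw(G) ≥ 2. Combining the bounds, tw(G) = 2.

2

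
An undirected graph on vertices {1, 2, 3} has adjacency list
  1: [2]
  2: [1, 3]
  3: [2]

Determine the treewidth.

1

A width-1 tree decomposition is:
Bags: B1 = {2, 3}  B2 = {1, 2}
Tree: B1–B2
Each bag holds 2 vertices, so the decomposition has width 1, which upper-bounds the treewidth. Any graph with an edge has treewidth ≥ 1, and G has the edge 3–2. Therefore the treewidth is 1.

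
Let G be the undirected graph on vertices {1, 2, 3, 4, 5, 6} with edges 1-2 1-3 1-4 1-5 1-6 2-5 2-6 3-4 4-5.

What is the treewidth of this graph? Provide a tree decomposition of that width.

Each bag holds 3 vertices, so the decomposition has width 2, which upper-bounds the treewidth. For the lower bound, the 3 vertices {1, 2, 5} are pairwise adjacent, and any tree decomposition puts a clique entirely inside one bag — forcing width ≥ 2. Hence tw(G) = 2 exactly.

Treewidth 2.
Bags: B1 = {1, 2, 5}  B2 = {1, 4, 5}  B3 = {1, 3, 4}  B4 = {1, 2, 6}
Tree: B1–B2, B2–B3, B1–B4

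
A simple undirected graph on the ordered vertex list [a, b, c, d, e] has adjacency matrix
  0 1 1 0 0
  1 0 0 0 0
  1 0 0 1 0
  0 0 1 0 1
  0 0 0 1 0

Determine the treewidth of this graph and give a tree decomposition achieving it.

Each bag holds 2 vertices, so the decomposition has width 1, which upper-bounds the treewidth. G has an edge, so its treewidth is at least 1. Hence tw(G) = 1 exactly.

Treewidth 1.
Bags: B1 = {d, e}  B2 = {c, d}  B3 = {a, c}  B4 = {a, b}
Tree: B1–B2, B2–B3, B3–B4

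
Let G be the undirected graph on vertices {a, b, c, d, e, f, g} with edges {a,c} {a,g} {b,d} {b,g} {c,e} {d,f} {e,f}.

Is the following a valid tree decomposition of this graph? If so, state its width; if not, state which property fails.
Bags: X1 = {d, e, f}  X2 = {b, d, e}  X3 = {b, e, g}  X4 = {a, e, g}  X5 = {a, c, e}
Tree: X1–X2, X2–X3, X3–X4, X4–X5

Every vertex of G appears in some bag (union = {a, b, c, d, e, f, g}); every edge is covered by a bag; and for each vertex v the set of bags containing v is connected in the bag tree. The decomposition is therefore valid. The largest bag has 3 vertices, so the width is 2.

Yes; width 2.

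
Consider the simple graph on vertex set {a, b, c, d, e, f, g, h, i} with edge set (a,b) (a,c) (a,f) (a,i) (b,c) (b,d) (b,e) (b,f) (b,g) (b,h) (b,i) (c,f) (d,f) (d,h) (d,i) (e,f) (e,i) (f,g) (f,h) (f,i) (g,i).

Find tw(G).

A width-3 tree decomposition is:
Bags: B1 = {b, d, f, i}  B2 = {b, f, g, i}  B3 = {b, d, f, h}  B4 = {a, b, f, i}  B5 = {a, b, c, f}  B6 = {b, e, f, i}
Tree: B1–B2, B1–B3, B2–B4, B4–B5, B1–B6
Every bag has size at most 4, so the width is 4 − 1 = 3 and tw(G) ≤ 3. For the lower bound, the 4 vertices {b, d, f, h} are pairwise adjacent, and any tree decomposition puts a clique entirely inside one bag — forcing width ≥ 3. Combining the bounds, tw(G) = 3.

3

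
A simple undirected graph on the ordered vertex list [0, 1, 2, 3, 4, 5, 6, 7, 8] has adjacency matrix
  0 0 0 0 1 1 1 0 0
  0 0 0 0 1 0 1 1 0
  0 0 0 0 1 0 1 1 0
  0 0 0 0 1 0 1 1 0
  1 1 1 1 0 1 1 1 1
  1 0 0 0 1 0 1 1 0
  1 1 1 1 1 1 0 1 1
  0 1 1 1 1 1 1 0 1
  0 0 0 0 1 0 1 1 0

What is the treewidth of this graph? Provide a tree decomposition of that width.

Treewidth 3.
Bags: B1 = {2, 4, 6, 7}  B2 = {4, 5, 6, 7}  B3 = {0, 4, 5, 6}  B4 = {4, 6, 7, 8}  B5 = {1, 4, 6, 7}  B6 = {3, 4, 6, 7}
Tree: B1–B2, B2–B3, B2–B4, B1–B5, B1–B6

Every bag has size at most 4, so the width is 4 − 1 = 3 and tw(G) ≤ 3. On the other hand G contains the 4-clique {0, 4, 5, 6}. A clique must lie in a single bag of any decomposition, so no decomposition can have width below 3. Therefore the treewidth is 3.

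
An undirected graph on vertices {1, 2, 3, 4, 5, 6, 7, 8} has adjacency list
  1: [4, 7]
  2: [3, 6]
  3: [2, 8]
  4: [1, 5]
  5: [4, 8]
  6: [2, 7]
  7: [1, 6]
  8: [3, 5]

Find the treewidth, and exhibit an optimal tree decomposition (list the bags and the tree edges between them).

Every bag has size at most 3, so the width is 3 − 1 = 2 and tw(G) ≤ 2. Since 5–8–3–2–6–7–1–4–5 is a cycle in G, G is not acyclic. Forests are exactly the graphs of treewidth ≤ 1, so tw(G) ≥ 2. The upper and lower bounds meet at 2, so that is the treewidth.

Treewidth 2.
One such decomposition:
Bags: B1 = {3, 5, 8}  B2 = {2, 3, 5}  B3 = {2, 5, 6}  B4 = {5, 6, 7}  B5 = {1, 5, 7}  B6 = {1, 4, 5}
Tree: B1–B2, B2–B3, B3–B4, B4–B5, B5–B6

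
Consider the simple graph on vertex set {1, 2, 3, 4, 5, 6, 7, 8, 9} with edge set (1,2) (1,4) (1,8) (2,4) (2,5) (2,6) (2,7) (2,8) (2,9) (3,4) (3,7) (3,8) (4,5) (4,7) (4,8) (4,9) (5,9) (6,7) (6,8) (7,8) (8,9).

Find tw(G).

3

A width-3 tree decomposition is:
Bags: B1 = {2, 4, 8, 9}  B2 = {2, 4, 7, 8}  B3 = {3, 4, 7, 8}  B4 = {1, 2, 4, 8}  B5 = {2, 4, 5, 9}  B6 = {2, 6, 7, 8}
Tree: B1–B2, B2–B3, B1–B4, B1–B5, B2–B6
The largest bag has 4 vertices, giving width 3; this decomposition certifies tw(G) ≤ 3. Conversely, {1, 2, 4, 8} is a clique of size 4, and the vertices of any clique must share a bag in every tree decomposition; so some bag has ≥ 4 vertices and tw(G) ≥ 3. Combining the bounds, tw(G) = 3.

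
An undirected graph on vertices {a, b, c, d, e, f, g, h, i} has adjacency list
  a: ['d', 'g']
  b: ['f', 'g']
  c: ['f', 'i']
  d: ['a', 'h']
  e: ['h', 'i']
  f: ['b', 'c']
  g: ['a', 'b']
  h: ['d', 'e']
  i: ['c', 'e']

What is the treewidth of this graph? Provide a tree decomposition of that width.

Treewidth 2.
One optimal decomposition is:
Bags: B1 = {b, f, g}  B2 = {a, f, g}  B3 = {a, d, f}  B4 = {d, f, h}  B5 = {e, f, h}  B6 = {e, f, i}  B7 = {c, f, i}
Tree: B1–B2, B2–B3, B3–B4, B4–B5, B5–B6, B6–B7

The largest bag has 3 vertices, giving width 2; this decomposition certifies tw(G) ≤ 2. Since f–b–g–a–d–h–e–i–c–f is a cycle in G, G is not acyclic. Forests are exactly the graphs of treewidth ≤ 1, so tw(G) ≥ 2. Hence tw(G) = 2 exactly.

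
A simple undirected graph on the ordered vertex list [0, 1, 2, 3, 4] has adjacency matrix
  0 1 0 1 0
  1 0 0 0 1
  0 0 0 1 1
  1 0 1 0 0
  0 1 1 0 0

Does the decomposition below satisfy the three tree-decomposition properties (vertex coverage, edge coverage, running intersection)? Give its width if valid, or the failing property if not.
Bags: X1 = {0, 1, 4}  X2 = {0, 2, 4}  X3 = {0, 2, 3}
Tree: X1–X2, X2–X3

Yes; width 2.

Every vertex of G appears in some bag (union = {0, 1, 2, 3, 4}); every edge is covered by a bag; and for each vertex v the set of bags containing v is connected in the bag tree. The decomposition is therefore valid. The largest bag has 3 vertices, so the width is 2.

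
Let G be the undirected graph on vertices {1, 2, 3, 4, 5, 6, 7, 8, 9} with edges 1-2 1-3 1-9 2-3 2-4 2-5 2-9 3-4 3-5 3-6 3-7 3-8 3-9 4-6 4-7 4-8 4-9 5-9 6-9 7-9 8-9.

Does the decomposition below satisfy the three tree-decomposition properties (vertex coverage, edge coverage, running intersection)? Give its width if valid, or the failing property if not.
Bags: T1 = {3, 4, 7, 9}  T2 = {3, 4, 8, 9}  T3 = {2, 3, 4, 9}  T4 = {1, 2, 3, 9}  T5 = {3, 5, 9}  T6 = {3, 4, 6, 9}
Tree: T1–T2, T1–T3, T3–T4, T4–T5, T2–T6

A tree decomposition must satisfy three properties: every vertex lies in some bag; for every edge, both endpoints lie together in some bag; and for every vertex, the bags containing it form a connected subtree. Here edge (2,5) lies in no bag, so the decomposition is invalid.

No — edge (2,5) lies in no bag.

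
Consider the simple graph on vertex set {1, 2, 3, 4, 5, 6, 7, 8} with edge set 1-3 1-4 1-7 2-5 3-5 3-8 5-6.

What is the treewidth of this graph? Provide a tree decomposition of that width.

The largest bag has 2 vertices, giving width 1; this decomposition certifies tw(G) ≤ 1. Any graph with an edge has treewidth ≥ 1, and G has the edge 1–3. The upper and lower bounds meet at 1, so that is the treewidth.

Treewidth 1.
One such decomposition:
Bags: B1 = {1, 3}  B2 = {3, 5}  B3 = {5, 6}  B4 = {1, 4}  B5 = {2, 5}  B6 = {1, 7}  B7 = {3, 8}
Tree: B1–B2, B2–B3, B1–B4, B3–B5, B1–B6, B1–B7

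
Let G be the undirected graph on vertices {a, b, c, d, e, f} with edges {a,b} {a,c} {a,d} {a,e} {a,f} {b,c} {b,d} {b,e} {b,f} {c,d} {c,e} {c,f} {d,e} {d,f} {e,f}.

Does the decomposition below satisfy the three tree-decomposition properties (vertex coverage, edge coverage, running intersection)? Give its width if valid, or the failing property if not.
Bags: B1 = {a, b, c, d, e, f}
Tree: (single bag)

Yes; width 5.

Every vertex of G appears in some bag (union = {a, b, c, d, e, f}); every edge is covered by a bag; and for each vertex v the set of bags containing v is connected in the bag tree. The decomposition is therefore valid. The largest bag has 6 vertices, so the width is 5.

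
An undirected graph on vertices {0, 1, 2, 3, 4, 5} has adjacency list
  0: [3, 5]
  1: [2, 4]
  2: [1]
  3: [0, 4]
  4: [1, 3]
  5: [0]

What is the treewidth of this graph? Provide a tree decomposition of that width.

Treewidth 1.
One such decomposition:
Bags: B1 = {0, 5}  B2 = {0, 3}  B3 = {3, 4}  B4 = {1, 4}  B5 = {1, 2}
Tree: B1–B2, B2–B3, B3–B4, B4–B5

Each bag holds 2 vertices, so the decomposition has width 1, which upper-bounds the treewidth. Since G has at least one edge (e.g. 5–0), it is not an edgeless graph, so tw(G) ≥ 1. The upper and lower bounds meet at 1, so that is the treewidth.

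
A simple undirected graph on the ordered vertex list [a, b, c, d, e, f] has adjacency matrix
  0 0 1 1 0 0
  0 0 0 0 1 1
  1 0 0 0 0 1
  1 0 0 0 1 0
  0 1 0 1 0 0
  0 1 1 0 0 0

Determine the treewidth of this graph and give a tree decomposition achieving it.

Treewidth 2.
One such decomposition:
Bags: B1 = {a, c, d}  B2 = {c, d, e}  B3 = {b, c, e}  B4 = {b, c, f}
Tree: B1–B2, B2–B3, B3–B4

Each bag holds 3 vertices, so the decomposition has width 2, which upper-bounds the treewidth. For the lower bound, G contains the cycle c–a–d–e–b–f–c, so G is not a forest; only forests have treewidth ≤ 1, hence tw(G) ≥ 2. Hence tw(G) = 2 exactly.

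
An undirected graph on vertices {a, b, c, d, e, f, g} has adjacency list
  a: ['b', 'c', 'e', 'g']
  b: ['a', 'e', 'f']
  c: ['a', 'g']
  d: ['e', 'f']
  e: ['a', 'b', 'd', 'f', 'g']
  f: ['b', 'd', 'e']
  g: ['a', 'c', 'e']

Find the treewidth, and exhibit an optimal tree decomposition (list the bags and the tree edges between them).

Treewidth 2.
Bags: B1 = {a, b, e}  B2 = {a, e, g}  B3 = {a, c, g}  B4 = {b, e, f}  B5 = {d, e, f}
Tree: B1–B2, B2–B3, B1–B4, B4–B5

The largest bag has 3 vertices, giving width 2; this decomposition certifies tw(G) ≤ 2. For the lower bound, the 3 vertices {a, e, g} are pairwise adjacent, and any tree decomposition puts a clique entirely inside one bag — forcing width ≥ 2. Therefore the treewidth is 2.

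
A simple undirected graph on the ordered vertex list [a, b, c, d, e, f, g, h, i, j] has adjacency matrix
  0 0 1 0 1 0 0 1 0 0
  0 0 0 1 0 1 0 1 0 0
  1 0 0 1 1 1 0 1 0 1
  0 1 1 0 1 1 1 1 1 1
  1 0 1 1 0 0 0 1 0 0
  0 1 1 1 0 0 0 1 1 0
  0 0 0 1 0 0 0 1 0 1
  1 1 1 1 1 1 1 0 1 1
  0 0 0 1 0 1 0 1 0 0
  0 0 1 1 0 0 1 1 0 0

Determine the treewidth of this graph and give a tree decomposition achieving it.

Treewidth 3.
One optimal decomposition is:
Bags: B1 = {c, d, h, j}  B2 = {c, d, f, h}  B3 = {d, f, h, i}  B4 = {c, d, e, h}  B5 = {a, c, e, h}  B6 = {d, g, h, j}  B7 = {b, d, f, h}
Tree: B1–B2, B2–B3, B2–B4, B4–B5, B1–B6, B3–B7

Every bag has size at most 4, so the width is 4 − 1 = 3 and tw(G) ≤ 3. For the lower bound, the 4 vertices {d, g, h, j} are pairwise adjacent, and any tree decomposition puts a clique entirely inside one bag — forcing width ≥ 3. Hence tw(G) = 3 exactly.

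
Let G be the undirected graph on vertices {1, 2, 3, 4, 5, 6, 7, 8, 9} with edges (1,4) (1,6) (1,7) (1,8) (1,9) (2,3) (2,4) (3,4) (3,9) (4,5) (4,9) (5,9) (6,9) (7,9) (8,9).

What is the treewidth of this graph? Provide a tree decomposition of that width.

Each bag holds 3 vertices, so the decomposition has width 2, which upper-bounds the treewidth. Conversely, {1, 8, 9} is a clique of size 3, and the vertices of any clique must share a bag in every tree decomposition; so some bag has ≥ 3 vertices and tw(G) ≥ 2. The upper and lower bounds meet at 2, so that is the treewidth.

Treewidth 2.
One such decomposition:
Bags: B1 = {1, 8, 9}  B2 = {1, 4, 9}  B3 = {3, 4, 9}  B4 = {4, 5, 9}  B5 = {2, 3, 4}  B6 = {1, 6, 9}  B7 = {1, 7, 9}
Tree: B1–B2, B2–B3, B2–B4, B3–B5, B2–B6, B6–B7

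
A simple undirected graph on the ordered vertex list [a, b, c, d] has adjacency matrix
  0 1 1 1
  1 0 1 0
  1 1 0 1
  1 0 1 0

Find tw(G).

A width-2 tree decomposition is:
Bags: B1 = {a, c, d}  B2 = {a, b, c}
Tree: B1–B2
Each bag holds 3 vertices, so the decomposition has width 2, which upper-bounds the treewidth. Conversely, {a, c, d} is a clique of size 3, and the vertices of any clique must share a bag in every tree decomposition; so some bag has ≥ 3 vertices and tw(G) ≥ 2. Therefore the treewidth is 2.

2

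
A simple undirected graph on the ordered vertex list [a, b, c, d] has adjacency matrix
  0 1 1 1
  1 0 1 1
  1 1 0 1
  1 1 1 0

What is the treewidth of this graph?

A width-3 tree decomposition is:
Bags: B1 = {a, b, c, d}
Tree: (single bag)
A single bag containing all 4 vertices is trivially a valid decomposition of width 3. On the other hand G contains the 4-clique {a, b, c, d}. A clique must lie in a single bag of any decomposition, so no decomposition can have width below 3. Combining the bounds, tw(G) = 3.

3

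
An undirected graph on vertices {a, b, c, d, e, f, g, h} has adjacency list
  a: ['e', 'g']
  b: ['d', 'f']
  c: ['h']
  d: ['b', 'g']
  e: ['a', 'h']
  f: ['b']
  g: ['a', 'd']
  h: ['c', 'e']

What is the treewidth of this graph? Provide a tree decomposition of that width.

Treewidth 1.
Bags: B1 = {b, f}  B2 = {b, d}  B3 = {d, g}  B4 = {a, g}  B5 = {a, e}  B6 = {e, h}  B7 = {c, h}
Tree: B1–B2, B2–B3, B3–B4, B4–B5, B5–B6, B6–B7

The largest bag has 2 vertices, giving width 1; this decomposition certifies tw(G) ≤ 1. G has an edge, so its treewidth is at least 1. Hence tw(G) = 1 exactly.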